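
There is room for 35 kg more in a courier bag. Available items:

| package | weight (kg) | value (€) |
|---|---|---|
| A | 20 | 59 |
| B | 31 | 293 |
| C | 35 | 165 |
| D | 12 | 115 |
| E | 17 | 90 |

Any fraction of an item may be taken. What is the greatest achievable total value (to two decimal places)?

332.39

Order: D (115/12=9.58) > B (293/31=9.45) > E (90/17=5.29) > C (165/35=4.71) > A (59/20=2.95)
Fill: take D (12 @ 115) → take 23/31 of B → 217.39; 35/35 used.
Total value = 332.39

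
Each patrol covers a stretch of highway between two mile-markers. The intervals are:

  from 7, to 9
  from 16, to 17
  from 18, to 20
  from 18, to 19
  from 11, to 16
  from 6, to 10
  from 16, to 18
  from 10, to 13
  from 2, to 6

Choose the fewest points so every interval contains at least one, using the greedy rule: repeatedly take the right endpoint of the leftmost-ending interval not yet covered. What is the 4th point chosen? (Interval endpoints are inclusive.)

Sort by right endpoint; whenever an interval is uncovered, place a point at its right end.
By right end: [2,6]  [7,9]  [6,10]  [10,13]  [11,16]  [16,17]  [16,18]  [18,19]  [18,20]
[2,6] uncovered → point at 6; [7,9] uncovered → point at 9; [10,13] uncovered → point at 13; [16,17] uncovered → point at 17; [18,19] uncovered → point at 19.
Points: 6, 9, 13, 17, 19 (5 total).

17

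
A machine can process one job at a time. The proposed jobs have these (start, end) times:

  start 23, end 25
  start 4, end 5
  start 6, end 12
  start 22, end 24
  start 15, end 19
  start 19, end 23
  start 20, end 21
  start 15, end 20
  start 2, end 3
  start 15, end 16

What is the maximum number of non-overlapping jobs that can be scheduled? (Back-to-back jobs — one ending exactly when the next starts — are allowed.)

6

By end time: (2,3), (4,5), (6,12), (15,16), (15,19), (15,20), (20,21), (19,23), (22,24), (23,25).
Pick (2,3); next start ≥ 3 → (4,5); next start ≥ 5 → (6,12); next start ≥ 12 → (15,16); next start ≥ 16 → (20,21); next start ≥ 21 → (22,24).
Selected 6 jobs.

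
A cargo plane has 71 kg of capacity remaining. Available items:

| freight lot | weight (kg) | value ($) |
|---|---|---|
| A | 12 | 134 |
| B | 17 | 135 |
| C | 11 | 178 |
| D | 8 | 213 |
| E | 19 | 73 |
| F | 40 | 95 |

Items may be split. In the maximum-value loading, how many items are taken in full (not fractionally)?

5

Greedy by value/weight ratio, highest first.
Order: D (213/8=26.62) > C (178/11=16.18) > A (134/12=11.17) > B (135/17=7.94) > E (73/19=3.84) > F (95/40=2.38)
Fill: take D (8 @ 213) → take C (11 @ 178) → take A (12 @ 134) → take B (17 @ 135) → take E (19 @ 73) → take 4/40 of F → 9.50; 71/71 used.
5 item(s) taken whole; one partial (take 4/40 of F).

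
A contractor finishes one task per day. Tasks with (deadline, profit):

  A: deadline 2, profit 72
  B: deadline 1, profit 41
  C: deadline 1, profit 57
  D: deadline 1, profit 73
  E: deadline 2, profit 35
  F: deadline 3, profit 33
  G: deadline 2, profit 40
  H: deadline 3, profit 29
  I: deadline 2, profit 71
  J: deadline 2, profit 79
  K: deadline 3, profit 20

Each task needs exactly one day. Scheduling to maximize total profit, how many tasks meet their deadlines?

Sort by profit descending; place each in the latest free slot ≤ its deadline.
By profit: J(d2,79), D(d1,73), A(d2,72), I(d2,71), C(d1,57), B(d1,41), G(d2,40), E(d2,35), F(d3,33), H(d3,29), K(d3,20)
J→slot 2; D→slot 1; A skipped; I skipped; C skipped; B skipped; G skipped; E skipped; F→slot 3; H skipped; K skipped.
3 of 11 scheduled.

3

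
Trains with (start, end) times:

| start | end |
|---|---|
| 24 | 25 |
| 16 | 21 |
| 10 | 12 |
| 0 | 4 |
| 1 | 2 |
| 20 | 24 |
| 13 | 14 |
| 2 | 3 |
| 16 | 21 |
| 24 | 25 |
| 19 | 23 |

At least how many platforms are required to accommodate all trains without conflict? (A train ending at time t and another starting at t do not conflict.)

4

Events (time:±→running): 0:+→1 1:+→2 2:-→1 2:+→2 3:-→1 4:-→0 10:+→1 12:-→0 13:+→1 14:-→0 16:+→1 16:+→2 19:+→3 20:+→4 … peak 4.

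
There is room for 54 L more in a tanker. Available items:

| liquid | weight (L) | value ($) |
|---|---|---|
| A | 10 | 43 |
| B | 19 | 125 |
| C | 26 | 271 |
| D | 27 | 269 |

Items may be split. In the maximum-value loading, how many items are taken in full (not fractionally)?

Greedy by value/weight ratio, highest first.
Ratios (sorted): C 10.42, D 9.96, B 6.58, A 4.30
take C (26 @ 271); take D (27 @ 269); take 1/19 of B → 6.58. Capacity used 54/54.
2 item(s) taken whole; one partial (take 1/19 of B).

2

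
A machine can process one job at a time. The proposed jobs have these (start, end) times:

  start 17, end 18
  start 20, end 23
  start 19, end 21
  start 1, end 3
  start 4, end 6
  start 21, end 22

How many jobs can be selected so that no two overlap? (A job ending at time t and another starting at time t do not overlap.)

Sorted by end: (1,3)  (4,6)  (17,18)  (19,21)  (21,22)  (20,23)
take (1,3); take (4,6); take (17,18); take (19,21); take (21,22); skip (20,23).
Selected 5 jobs.

5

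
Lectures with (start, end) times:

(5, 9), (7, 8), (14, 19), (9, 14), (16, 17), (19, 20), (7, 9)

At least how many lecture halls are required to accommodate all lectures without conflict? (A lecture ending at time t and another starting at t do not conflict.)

3

starts: [5, 7, 7, 9, 14, 16, 19]
ends:   [8, 9, 9, 14, 17, 19, 20]
s5→1 s7→2 s7→3  — peak 3.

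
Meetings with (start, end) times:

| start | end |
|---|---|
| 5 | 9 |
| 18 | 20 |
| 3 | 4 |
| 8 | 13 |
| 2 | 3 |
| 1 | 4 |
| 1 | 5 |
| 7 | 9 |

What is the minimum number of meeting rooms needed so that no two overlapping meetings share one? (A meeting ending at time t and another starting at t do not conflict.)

3

starts: [1, 1, 2, 3, 5, 7, 8, 18]
ends:   [3, 4, 4, 5, 9, 9, 13, 20]
s1→1 s1→2 s2→3  — peak 3.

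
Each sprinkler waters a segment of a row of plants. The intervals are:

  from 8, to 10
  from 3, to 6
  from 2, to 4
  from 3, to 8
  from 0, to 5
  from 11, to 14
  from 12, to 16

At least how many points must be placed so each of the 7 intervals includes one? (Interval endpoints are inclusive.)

3

Process intervals by earliest right end; each time one isn't hit yet, stab at its right endpoint.
Sorted: [2,4] [0,5] [3,6] [3,8] [8,10] [11,14] [12,16]
{[2,4],[0,5],[3,6],[3,8]} hit by 4; {[8,10]} hit by 10; {[11,14],[12,16]} hit by 14.
Points: 4, 10, 14 (3 total).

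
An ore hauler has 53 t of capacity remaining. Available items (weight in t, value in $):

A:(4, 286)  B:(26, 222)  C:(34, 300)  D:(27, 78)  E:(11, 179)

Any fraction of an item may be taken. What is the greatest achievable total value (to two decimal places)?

799.15

Sort by value per unit weight and fill in that order.
Ratios (sorted): A 71.50, E 16.27, C 8.82, B 8.54, D 2.89
take A (4 @ 286); take E (11 @ 179); take C (34 @ 300); take 4/26 of B → 34.15. Capacity used 53/53.
Total value = 799.15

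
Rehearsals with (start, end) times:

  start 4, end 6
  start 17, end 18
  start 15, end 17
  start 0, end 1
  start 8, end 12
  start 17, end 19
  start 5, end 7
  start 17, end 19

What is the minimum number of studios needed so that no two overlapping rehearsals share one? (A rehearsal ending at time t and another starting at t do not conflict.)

Count concurrent intervals with a sweep; the peak is the room count.
Events (time:±→running): 0:+→1 1:-→0 4:+→1 5:+→2 6:-→1 7:-→0 8:+→1 12:-→0 15:+→1 17:-→0 17:+→1 17:+→2 17:+→3 … peak 3.

3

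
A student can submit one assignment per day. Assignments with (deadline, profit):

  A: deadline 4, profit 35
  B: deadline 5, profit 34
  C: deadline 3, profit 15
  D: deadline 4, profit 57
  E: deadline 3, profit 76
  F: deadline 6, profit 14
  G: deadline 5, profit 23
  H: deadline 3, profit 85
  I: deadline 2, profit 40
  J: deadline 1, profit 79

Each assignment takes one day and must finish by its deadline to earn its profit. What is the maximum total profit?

By profit: H(d3,85), J(d1,79), E(d3,76), D(d4,57), I(d2,40), A(d4,35), B(d5,34), G(d5,23), C(d3,15), F(d6,14)
H→slot 3; J→slot 1; E→slot 2; D→slot 4; I skipped; A skipped; B→slot 5; G skipped; C skipped; F→slot 6.
Profit = 79 + 76 + 85 + 57 + 34 + 14 = 345

345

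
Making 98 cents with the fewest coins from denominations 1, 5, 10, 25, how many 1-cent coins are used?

98 = 3×25 + 2×10 + 3×1
Count of 1: 3

3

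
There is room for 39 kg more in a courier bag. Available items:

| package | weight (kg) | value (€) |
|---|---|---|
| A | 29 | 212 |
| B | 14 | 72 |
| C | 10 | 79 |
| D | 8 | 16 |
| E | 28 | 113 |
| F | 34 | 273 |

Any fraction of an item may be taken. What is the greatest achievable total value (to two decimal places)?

312.50

Greedy by value/weight ratio, highest first.
Order: F (273/34=8.03) > C (79/10=7.90) > A (212/29=7.31) > B (72/14=5.14) > E (113/28=4.04) > D (16/8=2.00)
Fill: take F (34 @ 273) → take 5/10 of C → 39.50; 39/39 used.
Total value = 312.50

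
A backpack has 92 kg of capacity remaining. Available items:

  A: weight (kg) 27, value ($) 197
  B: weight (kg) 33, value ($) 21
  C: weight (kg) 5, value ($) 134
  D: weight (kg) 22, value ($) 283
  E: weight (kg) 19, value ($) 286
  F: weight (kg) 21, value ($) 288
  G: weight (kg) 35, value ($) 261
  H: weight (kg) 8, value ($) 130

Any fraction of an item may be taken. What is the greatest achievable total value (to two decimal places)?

Order: C (134/5=26.80) > H (130/8=16.25) > E (286/19=15.05) > F (288/21=13.71) > D (283/22=12.86) > G (261/35=7.46) > A (197/27=7.30) > B (21/33=0.64)
Fill: take C (5 @ 134) → take H (8 @ 130) → take E (19 @ 286) → take F (21 @ 288) → take D (22 @ 283) → take 17/35 of G → 126.77; 92/92 used.
Total value = 1247.77

1247.77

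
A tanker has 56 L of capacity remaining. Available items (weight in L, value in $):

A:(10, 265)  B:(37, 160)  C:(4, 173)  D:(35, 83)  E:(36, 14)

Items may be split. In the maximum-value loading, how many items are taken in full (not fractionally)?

3

Greedy by value/weight ratio, highest first.
Order: C (173/4=43.25) > A (265/10=26.50) > B (160/37=4.32) > D (83/35=2.37) > E (14/36=0.39)
Fill: take C (4 @ 173) → take A (10 @ 265) → take B (37 @ 160) → take 5/35 of D → 11.86; 56/56 used.
3 item(s) taken whole; one partial (take 5/35 of D).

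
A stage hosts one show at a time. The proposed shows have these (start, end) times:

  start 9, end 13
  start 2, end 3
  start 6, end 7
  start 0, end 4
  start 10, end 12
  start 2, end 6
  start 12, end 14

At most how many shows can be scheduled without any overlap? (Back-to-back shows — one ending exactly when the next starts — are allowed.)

4

Sorted by end: (2,3)  (0,4)  (2,6)  (6,7)  (10,12)  (9,13)  (12,14)
take (2,3); skip (0,4); take (6,7); take (10,12); take (12,14).
Selected 4 shows.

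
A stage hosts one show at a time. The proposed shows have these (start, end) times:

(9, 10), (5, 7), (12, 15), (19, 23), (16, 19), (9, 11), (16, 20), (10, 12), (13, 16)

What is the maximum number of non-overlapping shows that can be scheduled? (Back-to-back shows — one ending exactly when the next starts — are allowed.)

6

Greedy by earliest finish: after sorting by end time, pick each interval compatible with the last pick.
Sorted by end: (5,7)  (9,10)  (9,11)  (10,12)  (12,15)  (13,16)  (16,19)  (16,20)  (19,23)
take (5,7); take (9,10); take (10,12); take (12,15); take (16,19); take (19,23).
Selected 6 shows.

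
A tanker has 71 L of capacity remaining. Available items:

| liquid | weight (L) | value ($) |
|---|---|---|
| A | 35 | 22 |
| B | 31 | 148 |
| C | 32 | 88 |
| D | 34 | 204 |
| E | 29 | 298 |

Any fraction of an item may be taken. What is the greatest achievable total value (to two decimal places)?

Greedy by value/weight ratio, highest first.
Order: E (298/29=10.28) > D (204/34=6.00) > B (148/31=4.77) > C (88/32=2.75) > A (22/35=0.63)
Fill: take E (29 @ 298) → take D (34 @ 204) → take 8/31 of B → 38.19; 71/71 used.
Total value = 540.19

540.19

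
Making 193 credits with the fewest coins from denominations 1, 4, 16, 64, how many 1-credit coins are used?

1

Greedy: take as many of the largest coin as possible, then repeat with the remainder.
193 = 3×64 + 1×1
Count of 1: 1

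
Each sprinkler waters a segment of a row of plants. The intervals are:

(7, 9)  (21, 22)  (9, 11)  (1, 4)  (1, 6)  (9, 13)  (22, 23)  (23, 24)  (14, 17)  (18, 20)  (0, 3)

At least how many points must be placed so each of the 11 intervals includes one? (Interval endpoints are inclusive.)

Sort by right endpoint; whenever an interval is uncovered, place a point at its right end.
Sorted: [0,3] [1,4] [1,6] [7,9] [9,11] [9,13] [14,17] [18,20] [21,22] [22,23] [23,24]
{[0,3],[1,4],[1,6]} hit by 3; {[7,9],[9,11],[9,13]} hit by 9; {[14,17]} hit by 17; {[18,20]} hit by 20; {[21,22],[22,23]} hit by 22; {[23,24]} hit by 24.
Points: 3, 9, 17, 20, 22, 24 (6 total).

6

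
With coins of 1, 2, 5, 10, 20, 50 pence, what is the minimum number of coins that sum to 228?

8

Use the largest denomination that fits, subtract, and repeat.
228 − 4×50→28 − 1×20→8 − 1×5→3 − 1×2→1 − 1×1→0
Total coins = 4 + 1 + 1 + 1 + 1 = 8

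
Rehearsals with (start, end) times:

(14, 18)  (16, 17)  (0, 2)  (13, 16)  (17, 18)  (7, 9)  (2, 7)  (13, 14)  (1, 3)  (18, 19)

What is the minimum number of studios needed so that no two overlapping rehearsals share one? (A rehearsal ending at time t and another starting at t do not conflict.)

2

starts: [0, 1, 2, 7, 13, 13, 14, 16, 17, 18]
ends:   [2, 3, 7, 9, 14, 16, 17, 18, 18, 19]
s0→1 s1→2  — peak 2.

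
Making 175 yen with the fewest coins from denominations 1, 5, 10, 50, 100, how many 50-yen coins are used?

1

Greedy: take as many of the largest coin as possible, then repeat with the remainder.
175 = 1×100 + 1×50 + 2×10 + 1×5
Count of 50: 1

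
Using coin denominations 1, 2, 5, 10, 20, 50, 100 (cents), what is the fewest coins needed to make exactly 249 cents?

Use the largest denomination that fits, subtract, and repeat.
249 − 2×100→49 − 2×20→9 − 1×5→4 − 2×2→0
Total coins = 2 + 2 + 1 + 2 = 7

7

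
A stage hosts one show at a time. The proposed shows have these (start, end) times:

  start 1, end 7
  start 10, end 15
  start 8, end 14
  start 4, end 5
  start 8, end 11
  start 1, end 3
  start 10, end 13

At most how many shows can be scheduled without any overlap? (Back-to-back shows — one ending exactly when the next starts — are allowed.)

By end time: (1,3), (4,5), (1,7), (8,11), (10,13), (8,14), (10,15).
Pick (1,3); next start ≥ 3 → (4,5); next start ≥ 5 → (8,11).
Selected 3 shows.

3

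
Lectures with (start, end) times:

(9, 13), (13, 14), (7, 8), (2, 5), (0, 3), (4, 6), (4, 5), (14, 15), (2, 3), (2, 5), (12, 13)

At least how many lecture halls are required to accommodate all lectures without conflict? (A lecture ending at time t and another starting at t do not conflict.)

Count concurrent intervals with a sweep; the peak is the room count.
Events (time:±→running): 0:+→1 2:+→2 2:+→3 2:+→4 … peak 4.

4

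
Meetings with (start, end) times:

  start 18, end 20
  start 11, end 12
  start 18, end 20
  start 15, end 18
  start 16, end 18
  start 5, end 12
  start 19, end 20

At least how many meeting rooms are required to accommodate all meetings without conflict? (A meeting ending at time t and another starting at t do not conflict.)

starts: [5, 11, 15, 16, 18, 18, 19]
ends:   [12, 12, 18, 18, 20, 20, 20]
s5→1 s11→2 e12→1 e12→0 s15→1 s16→2 e18→1 e18→0 s18→1 s18→2 s19→3  — peak 3.

3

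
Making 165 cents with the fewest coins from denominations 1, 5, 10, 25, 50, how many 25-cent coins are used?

0

165 − 3×50→15 − 1×10→5 − 1×5→0
Count of 25: 0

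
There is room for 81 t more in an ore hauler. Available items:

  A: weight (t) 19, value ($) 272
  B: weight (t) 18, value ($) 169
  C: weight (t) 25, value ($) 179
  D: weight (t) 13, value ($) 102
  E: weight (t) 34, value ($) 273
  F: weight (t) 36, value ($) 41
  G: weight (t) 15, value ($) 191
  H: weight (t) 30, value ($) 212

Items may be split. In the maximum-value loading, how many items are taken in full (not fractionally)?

Ratios (sorted): A 14.32, G 12.73, B 9.39, E 8.03, D 7.85, C 7.16, H 7.07, F 1.14
take A (19 @ 272); take G (15 @ 191); take B (18 @ 169); take 29/34 of E → 232.85. Capacity used 81/81.
3 item(s) taken whole; one partial (take 29/34 of E).

3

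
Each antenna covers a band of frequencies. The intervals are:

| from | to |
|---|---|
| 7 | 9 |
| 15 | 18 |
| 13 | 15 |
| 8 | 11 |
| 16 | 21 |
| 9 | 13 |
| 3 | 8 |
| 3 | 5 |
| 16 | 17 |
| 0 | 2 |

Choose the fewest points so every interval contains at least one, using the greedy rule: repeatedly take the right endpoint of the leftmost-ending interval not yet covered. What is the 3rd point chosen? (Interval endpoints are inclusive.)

9

Sort by right endpoint; whenever an interval is uncovered, place a point at its right end.
Sorted: [0,2] [3,5] [3,8] [7,9] [8,11] [9,13] [13,15] [16,17] [15,18] [16,21]
{[0,2]} hit by 2; {[3,5],[3,8]} hit by 5; {[7,9],[8,11],[9,13]} hit by 9; {[13,15]} hit by 15; {[16,17],[15,18],[16,21]} hit by 17.
Points: 2, 5, 9, 15, 17 (5 total).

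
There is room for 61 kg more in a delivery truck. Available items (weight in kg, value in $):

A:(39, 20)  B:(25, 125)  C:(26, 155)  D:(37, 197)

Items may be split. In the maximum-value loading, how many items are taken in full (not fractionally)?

1

Ratios (sorted): C 5.96, D 5.32, B 5.00, A 0.51
take C (26 @ 155); take 35/37 of D → 186.35. Capacity used 61/61.
1 item(s) taken whole; one partial (take 35/37 of D).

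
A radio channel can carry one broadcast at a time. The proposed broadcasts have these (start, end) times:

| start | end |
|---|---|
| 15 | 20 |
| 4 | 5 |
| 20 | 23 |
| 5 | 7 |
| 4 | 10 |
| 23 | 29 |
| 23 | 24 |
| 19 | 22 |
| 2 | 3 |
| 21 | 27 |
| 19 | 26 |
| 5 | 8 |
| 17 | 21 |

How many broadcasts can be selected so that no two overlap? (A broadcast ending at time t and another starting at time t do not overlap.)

Order by finish time; keep every interval that doesn't clash with the previous kept one.
By end time: (2,3), (4,5), (5,7), (5,8), (4,10), (15,20), (17,21), (19,22), (20,23), (23,24), (19,26), (21,27), (23,29).
Pick (2,3); next start ≥ 3 → (4,5); next start ≥ 5 → (5,7); next start ≥ 7 → (15,20); next start ≥ 20 → (20,23); next start ≥ 23 → (23,24).
Selected 6 broadcasts.

6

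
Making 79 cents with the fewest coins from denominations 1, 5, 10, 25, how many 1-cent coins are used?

Greedy: take as many of the largest coin as possible, then repeat with the remainder.
79 = 3×25 + 4×1
Count of 1: 4

4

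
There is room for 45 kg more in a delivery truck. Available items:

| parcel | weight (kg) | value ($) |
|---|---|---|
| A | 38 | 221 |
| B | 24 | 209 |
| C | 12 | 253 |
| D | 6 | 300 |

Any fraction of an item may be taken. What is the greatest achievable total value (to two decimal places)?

Ratios (sorted): D 50.00, C 21.08, B 8.71, A 5.82
take D (6 @ 300); take C (12 @ 253); take B (24 @ 209); take 3/38 of A → 17.45. Capacity used 45/45.
Total value = 779.45

779.45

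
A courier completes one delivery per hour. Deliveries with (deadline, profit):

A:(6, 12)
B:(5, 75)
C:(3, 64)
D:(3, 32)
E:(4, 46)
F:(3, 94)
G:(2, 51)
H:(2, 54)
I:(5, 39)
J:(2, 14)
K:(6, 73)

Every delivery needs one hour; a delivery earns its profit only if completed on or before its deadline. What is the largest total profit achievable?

Profit order: F=94 B=75 K=73 C=64 H=54 G=51 E=46 I=39 D=32 J=14 A=12
Assign: F→slot 3, B→slot 5, K→slot 6, C→slot 2, H→slot 1, G skipped, E→slot 4, I skipped, D skipped, J skipped, A skipped.
Slots: [1:H] [2:C] [3:F] [4:E] [5:B] [6:K]
Profit = 54 + 64 + 94 + 46 + 75 + 73 = 406

406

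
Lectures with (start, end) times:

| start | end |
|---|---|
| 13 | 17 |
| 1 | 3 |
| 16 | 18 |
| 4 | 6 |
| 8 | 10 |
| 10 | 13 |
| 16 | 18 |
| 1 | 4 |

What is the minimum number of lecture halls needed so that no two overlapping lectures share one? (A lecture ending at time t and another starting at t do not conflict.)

Count concurrent intervals with a sweep; the peak is the room count.
Events (time:±→running): 1:+→1 1:+→2 3:-→1 4:-→0 4:+→1 6:-→0 8:+→1 10:-→0 10:+→1 13:-→0 13:+→1 16:+→2 16:+→3 … peak 3.

3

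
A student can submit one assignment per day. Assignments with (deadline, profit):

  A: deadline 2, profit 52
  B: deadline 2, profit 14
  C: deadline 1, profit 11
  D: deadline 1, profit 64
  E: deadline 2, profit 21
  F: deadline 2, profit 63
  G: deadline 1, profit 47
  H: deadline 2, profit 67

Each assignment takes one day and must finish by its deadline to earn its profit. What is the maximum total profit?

Sort by profit descending; place each in the latest free slot ≤ its deadline.
Profit order: H=67 D=64 F=63 A=52 G=47 E=21 B=14 C=11
Assign: H→slot 2, D→slot 1, F skipped, A skipped, G skipped, E skipped, B skipped, C skipped.
Slots: [1:D] [2:H]
Profit = 64 + 67 = 131

131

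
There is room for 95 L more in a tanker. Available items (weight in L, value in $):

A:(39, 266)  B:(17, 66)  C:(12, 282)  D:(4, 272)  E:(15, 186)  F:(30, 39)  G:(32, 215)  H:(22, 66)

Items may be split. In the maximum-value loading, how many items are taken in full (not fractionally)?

Sort by value per unit weight and fill in that order.
Order: D (272/4=68.00) > C (282/12=23.50) > E (186/15=12.40) > A (266/39=6.82) > G (215/32=6.72) > B (66/17=3.88) > H (66/22=3.00) > F (39/30=1.30)
Fill: take D (4 @ 272) → take C (12 @ 282) → take E (15 @ 186) → take A (39 @ 266) → take 25/32 of G → 167.97; 95/95 used.
4 item(s) taken whole; one partial (take 25/32 of G).

4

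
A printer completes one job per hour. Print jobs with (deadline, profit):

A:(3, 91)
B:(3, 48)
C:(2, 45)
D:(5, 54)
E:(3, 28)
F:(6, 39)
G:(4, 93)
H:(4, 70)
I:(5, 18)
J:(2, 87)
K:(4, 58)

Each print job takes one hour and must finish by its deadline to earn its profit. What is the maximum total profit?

434

Profit order: G=93 A=91 J=87 H=70 K=58 D=54 B=48 C=45 F=39 E=28 I=18
Assign: G→slot 4, A→slot 3, J→slot 2, H→slot 1, K skipped, D→slot 5, B skipped, C skipped, F→slot 6, E skipped, I skipped.
Slots: [1:H] [2:J] [3:A] [4:G] [5:D] [6:F]
Profit = 70 + 87 + 91 + 93 + 54 + 39 = 434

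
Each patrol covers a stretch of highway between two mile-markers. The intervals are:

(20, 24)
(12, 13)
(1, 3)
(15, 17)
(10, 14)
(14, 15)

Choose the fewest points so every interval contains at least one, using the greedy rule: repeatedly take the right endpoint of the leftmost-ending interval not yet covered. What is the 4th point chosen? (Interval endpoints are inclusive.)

By right end: [1,3]  [12,13]  [10,14]  [14,15]  [15,17]  [20,24]
[1,3] uncovered → point at 3; [12,13] uncovered → point at 13; [14,15] uncovered → point at 15; [20,24] uncovered → point at 24.
Points: 3, 13, 15, 24 (4 total).

24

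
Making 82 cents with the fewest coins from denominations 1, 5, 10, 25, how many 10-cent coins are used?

82 − 3×25→7 − 1×5→2 − 2×1→0
Count of 10: 0

0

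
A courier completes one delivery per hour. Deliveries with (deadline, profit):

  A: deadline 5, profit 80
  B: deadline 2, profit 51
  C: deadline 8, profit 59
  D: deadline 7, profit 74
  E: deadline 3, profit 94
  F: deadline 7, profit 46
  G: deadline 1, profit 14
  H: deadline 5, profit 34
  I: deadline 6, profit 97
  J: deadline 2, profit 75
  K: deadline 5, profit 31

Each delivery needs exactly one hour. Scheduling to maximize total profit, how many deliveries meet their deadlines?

8

By profit: I(d6,97), E(d3,94), A(d5,80), J(d2,75), D(d7,74), C(d8,59), B(d2,51), F(d7,46), H(d5,34), K(d5,31), G(d1,14)
I→slot 6; E→slot 3; A→slot 5; J→slot 2; D→slot 7; C→slot 8; B→slot 1; F→slot 4; H skipped; K skipped; G skipped.
8 of 11 scheduled.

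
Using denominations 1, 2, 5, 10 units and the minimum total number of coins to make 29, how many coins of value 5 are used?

Use the largest denomination that fits, subtract, and repeat.
29 = 2×10 + 1×5 + 2×2
Count of 5: 1

1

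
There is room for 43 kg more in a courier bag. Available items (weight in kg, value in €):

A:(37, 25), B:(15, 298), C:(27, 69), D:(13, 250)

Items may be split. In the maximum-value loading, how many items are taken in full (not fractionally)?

2

Greedy by value/weight ratio, highest first.
Order: B (298/15=19.87) > D (250/13=19.23) > C (69/27=2.56) > A (25/37=0.68)
Fill: take B (15 @ 298) → take D (13 @ 250) → take 15/27 of C → 38.33; 43/43 used.
2 item(s) taken whole; one partial (take 15/27 of C).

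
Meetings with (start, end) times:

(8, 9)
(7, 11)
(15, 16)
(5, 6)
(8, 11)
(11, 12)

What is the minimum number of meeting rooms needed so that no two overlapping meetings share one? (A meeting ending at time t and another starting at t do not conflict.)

starts: [5, 7, 8, 8, 11, 15]
ends:   [6, 9, 11, 11, 12, 16]
s5→1 e6→0 s7→1 s8→2 s8→3  — peak 3.

3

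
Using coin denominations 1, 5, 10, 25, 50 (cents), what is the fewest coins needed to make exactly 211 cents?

Greedy: take as many of the largest coin as possible, then repeat with the remainder.
211 = 4×50 + 1×10 + 1×1
Total coins = 4 + 1 + 1 = 6

6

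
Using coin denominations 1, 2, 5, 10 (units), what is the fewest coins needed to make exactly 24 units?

Use the largest denomination that fits, subtract, and repeat.
24 = 2×10 + 2×2
Total coins = 2 + 2 = 4

4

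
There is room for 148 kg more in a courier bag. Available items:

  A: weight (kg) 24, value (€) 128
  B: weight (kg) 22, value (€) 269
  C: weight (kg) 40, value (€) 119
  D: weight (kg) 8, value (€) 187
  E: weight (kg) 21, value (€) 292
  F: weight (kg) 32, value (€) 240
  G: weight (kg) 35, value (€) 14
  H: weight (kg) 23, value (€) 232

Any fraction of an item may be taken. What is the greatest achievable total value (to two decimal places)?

Ratios (sorted): D 23.38, E 13.90, B 12.23, H 10.09, F 7.50, A 5.33, C 2.98, G 0.40
take D (8 @ 187); take E (21 @ 292); take B (22 @ 269); take H (23 @ 232); take F (32 @ 240); take A (24 @ 128); take 18/40 of C → 53.55. Capacity used 148/148.
Total value = 1401.55

1401.55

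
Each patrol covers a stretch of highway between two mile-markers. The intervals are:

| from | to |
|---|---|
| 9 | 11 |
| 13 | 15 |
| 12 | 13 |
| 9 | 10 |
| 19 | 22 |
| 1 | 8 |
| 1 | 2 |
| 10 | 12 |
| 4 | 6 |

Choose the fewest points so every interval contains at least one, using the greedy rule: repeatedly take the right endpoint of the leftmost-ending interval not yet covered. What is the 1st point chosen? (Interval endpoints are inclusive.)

Sorted: [1,2] [4,6] [1,8] [9,10] [9,11] [10,12] [12,13] [13,15] [19,22]
{[1,2]} hit by 2; {[4,6],[1,8]} hit by 6; {[9,10],[9,11],[10,12]} hit by 10; {[12,13],[13,15]} hit by 13; {[19,22]} hit by 22.
Points: 2, 6, 10, 13, 22 (5 total).

2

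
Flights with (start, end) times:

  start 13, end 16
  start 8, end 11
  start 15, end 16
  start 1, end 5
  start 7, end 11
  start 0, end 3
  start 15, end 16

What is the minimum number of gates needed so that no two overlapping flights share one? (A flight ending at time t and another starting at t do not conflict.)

3

The answer is the maximum number of intervals overlapping at any instant.
Events (time:±→running): 0:+→1 1:+→2 3:-→1 5:-→0 7:+→1 8:+→2 11:-→1 11:-→0 13:+→1 15:+→2 15:+→3 … peak 3.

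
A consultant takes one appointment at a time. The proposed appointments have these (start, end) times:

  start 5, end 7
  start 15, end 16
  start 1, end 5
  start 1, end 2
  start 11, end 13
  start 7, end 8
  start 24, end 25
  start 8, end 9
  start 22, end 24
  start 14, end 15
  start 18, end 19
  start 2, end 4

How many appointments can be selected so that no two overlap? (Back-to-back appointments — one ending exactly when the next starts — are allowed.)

Sorted by end: (1,2)  (2,4)  (1,5)  (5,7)  (7,8)  (8,9)  (11,13)  (14,15)  (15,16)  (18,19)  (22,24)  (24,25)
take (1,2); take (2,4); take (5,7); take (7,8); take (8,9); take (11,13); take (14,15); take (15,16); take (18,19); take (22,24); take (24,25).
Selected 11 appointments.

11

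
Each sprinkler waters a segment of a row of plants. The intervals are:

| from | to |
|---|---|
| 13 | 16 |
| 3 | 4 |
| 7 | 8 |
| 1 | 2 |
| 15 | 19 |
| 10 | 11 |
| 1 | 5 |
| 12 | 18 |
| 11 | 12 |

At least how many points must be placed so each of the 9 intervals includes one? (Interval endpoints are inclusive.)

Sort by right endpoint; whenever an interval is uncovered, place a point at its right end.
Sorted: [1,2] [3,4] [1,5] [7,8] [10,11] [11,12] [13,16] [12,18] [15,19]
{[1,2]} hit by 2; {[3,4],[1,5]} hit by 4; {[7,8]} hit by 8; {[10,11],[11,12]} hit by 11; {[13,16],[12,18],[15,19]} hit by 16.
Points: 2, 4, 8, 11, 16 (5 total).

5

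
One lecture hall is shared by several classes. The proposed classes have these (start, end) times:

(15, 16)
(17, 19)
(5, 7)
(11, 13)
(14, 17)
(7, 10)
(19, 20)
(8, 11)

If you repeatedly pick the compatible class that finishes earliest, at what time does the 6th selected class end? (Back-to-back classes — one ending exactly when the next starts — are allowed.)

By end time: (5,7), (7,10), (8,11), (11,13), (15,16), (14,17), (17,19), (19,20).
Pick (5,7); next start ≥ 7 → (7,10); next start ≥ 10 → (11,13); next start ≥ 13 → (15,16); next start ≥ 16 → (17,19); next start ≥ 19 → (19,20).
Selected: (5,7) (7,10) (11,13) (15,16) (17,19) (19,20)

20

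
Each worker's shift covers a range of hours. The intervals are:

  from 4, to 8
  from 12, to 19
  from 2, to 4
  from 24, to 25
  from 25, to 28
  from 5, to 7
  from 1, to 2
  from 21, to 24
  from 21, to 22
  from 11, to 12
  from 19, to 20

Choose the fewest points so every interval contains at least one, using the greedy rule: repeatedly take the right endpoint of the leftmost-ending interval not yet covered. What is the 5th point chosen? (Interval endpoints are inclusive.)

Sorted: [1,2] [2,4] [5,7] [4,8] [11,12] [12,19] [19,20] [21,22] [21,24] [24,25] [25,28]
{[1,2],[2,4]} hit by 2; {[5,7],[4,8]} hit by 7; {[11,12],[12,19]} hit by 12; {[19,20]} hit by 20; {[21,22],[21,24]} hit by 22; {[24,25],[25,28]} hit by 25.
Points: 2, 7, 12, 20, 22, 25 (6 total).

22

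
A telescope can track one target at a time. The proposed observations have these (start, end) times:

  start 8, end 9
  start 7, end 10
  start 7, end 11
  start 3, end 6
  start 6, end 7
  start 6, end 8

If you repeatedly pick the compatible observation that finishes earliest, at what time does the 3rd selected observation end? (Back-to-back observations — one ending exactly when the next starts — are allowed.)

9

By end time: (3,6), (6,7), (6,8), (8,9), (7,10), (7,11).
Pick (3,6); next start ≥ 6 → (6,7); next start ≥ 7 → (8,9).
Selected: (3,6) (6,7) (8,9)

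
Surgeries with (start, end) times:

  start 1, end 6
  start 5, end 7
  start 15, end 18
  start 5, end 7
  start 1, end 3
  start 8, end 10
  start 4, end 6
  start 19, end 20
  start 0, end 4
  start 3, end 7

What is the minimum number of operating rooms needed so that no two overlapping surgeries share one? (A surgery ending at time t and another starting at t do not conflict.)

5

Events (time:±→running): 0:+→1 1:+→2 1:+→3 3:-→2 3:+→3 4:-→2 4:+→3 5:+→4 5:+→5 … peak 5.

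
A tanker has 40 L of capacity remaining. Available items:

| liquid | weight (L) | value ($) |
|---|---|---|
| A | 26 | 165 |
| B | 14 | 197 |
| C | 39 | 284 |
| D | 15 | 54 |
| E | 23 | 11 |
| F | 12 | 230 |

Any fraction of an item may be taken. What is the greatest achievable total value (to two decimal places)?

Ratios (sorted): F 19.17, B 14.07, C 7.28, A 6.35, D 3.60, E 0.48
take F (12 @ 230); take B (14 @ 197); take 14/39 of C → 101.95. Capacity used 40/40.
Total value = 528.95

528.95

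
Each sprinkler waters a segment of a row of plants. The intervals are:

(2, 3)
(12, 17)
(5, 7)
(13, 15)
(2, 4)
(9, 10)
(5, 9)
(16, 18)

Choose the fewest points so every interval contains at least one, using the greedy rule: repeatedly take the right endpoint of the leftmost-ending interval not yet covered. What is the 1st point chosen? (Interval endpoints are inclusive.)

Process intervals by earliest right end; each time one isn't hit yet, stab at its right endpoint.
By right end: [2,3]  [2,4]  [5,7]  [5,9]  [9,10]  [13,15]  [12,17]  [16,18]
[2,3] uncovered → point at 3; [5,7] uncovered → point at 7; [9,10] uncovered → point at 10; [13,15] uncovered → point at 15; [16,18] uncovered → point at 18.
Points: 3, 7, 10, 15, 18 (5 total).

3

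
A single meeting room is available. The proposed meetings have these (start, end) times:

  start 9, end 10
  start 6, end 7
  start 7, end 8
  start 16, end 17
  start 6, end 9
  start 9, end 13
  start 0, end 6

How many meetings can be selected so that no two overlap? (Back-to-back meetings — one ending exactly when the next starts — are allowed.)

Sort by end time and greedily take each interval whose start is ≥ the last chosen end.
Sorted by end: (0,6)  (6,7)  (7,8)  (6,9)  (9,10)  (9,13)  (16,17)
take (0,6); take (6,7); take (7,8); take (9,10); take (16,17).
Selected 5 meetings.

5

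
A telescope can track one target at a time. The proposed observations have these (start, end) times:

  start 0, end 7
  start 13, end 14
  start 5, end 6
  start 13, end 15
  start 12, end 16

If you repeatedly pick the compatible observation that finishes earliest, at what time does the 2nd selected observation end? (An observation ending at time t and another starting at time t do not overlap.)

14

Greedy by earliest finish: after sorting by end time, pick each interval compatible with the last pick.
By end time: (5,6), (0,7), (13,14), (13,15), (12,16).
Pick (5,6); next start ≥ 6 → (13,14).
Selected: (5,6) (13,14)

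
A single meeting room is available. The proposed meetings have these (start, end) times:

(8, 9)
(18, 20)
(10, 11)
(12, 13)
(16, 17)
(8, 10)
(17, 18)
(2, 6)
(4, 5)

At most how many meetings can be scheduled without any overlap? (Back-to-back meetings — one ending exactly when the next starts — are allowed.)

Sorted by end: (4,5)  (2,6)  (8,9)  (8,10)  (10,11)  (12,13)  (16,17)  (17,18)  (18,20)
take (4,5); skip (2,6); take (8,9); take (10,11); take (12,13); take (16,17); take (17,18); take (18,20).
Selected 7 meetings.

7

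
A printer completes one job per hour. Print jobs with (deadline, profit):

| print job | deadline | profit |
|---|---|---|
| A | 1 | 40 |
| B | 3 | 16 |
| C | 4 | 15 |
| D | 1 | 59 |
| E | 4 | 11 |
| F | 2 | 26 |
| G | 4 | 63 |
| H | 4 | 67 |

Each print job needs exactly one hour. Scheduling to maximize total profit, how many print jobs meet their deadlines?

Take jobs in profit order; each goes to the latest open slot no later than its deadline.
By profit: H(d4,67), G(d4,63), D(d1,59), A(d1,40), F(d2,26), B(d3,16), C(d4,15), E(d4,11)
H→slot 4; G→slot 3; D→slot 1; A skipped; F→slot 2; B skipped; C skipped; E skipped.
4 of 8 scheduled.

4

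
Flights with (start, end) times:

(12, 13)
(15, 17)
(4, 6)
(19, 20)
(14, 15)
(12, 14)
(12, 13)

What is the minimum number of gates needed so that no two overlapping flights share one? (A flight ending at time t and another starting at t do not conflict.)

3

The answer is the maximum number of intervals overlapping at any instant.
starts: [4, 12, 12, 12, 14, 15, 19]
ends:   [6, 13, 13, 14, 15, 17, 20]
s4→1 e6→0 s12→1 s12→2 s12→3  — peak 3.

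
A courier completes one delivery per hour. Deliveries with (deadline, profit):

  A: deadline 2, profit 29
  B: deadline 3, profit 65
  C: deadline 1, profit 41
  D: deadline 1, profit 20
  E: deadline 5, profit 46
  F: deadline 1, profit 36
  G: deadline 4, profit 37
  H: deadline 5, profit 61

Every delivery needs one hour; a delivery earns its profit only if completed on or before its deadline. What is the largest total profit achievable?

250

By profit: B(d3,65), H(d5,61), E(d5,46), C(d1,41), G(d4,37), F(d1,36), A(d2,29), D(d1,20)
B→slot 3; H→slot 5; E→slot 4; C→slot 1; G→slot 2; F skipped; A skipped; D skipped.
Profit = 41 + 37 + 65 + 46 + 61 = 250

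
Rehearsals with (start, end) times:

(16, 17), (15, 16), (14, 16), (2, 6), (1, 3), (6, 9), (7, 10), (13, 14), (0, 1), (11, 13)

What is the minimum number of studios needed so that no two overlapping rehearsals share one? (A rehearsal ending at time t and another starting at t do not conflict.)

2

Events (time:±→running): 0:+→1 1:-→0 1:+→1 2:+→2 … peak 2.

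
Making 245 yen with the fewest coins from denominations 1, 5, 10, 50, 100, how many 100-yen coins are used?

Greedy: take as many of the largest coin as possible, then repeat with the remainder.
245 − 2×100→45 − 4×10→5 − 1×5→0
Count of 100: 2

2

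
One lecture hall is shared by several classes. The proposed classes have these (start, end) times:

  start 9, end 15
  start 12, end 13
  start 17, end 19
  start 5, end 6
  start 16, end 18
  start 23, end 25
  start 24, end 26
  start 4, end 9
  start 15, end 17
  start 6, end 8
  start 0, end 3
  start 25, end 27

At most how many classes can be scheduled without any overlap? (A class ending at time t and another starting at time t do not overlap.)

8

Sort by end time and greedily take each interval whose start is ≥ the last chosen end.
By end time: (0,3), (5,6), (6,8), (4,9), (12,13), (9,15), (15,17), (16,18), (17,19), (23,25), (24,26), (25,27).
Pick (0,3); next start ≥ 3 → (5,6); next start ≥ 6 → (6,8); next start ≥ 8 → (12,13); next start ≥ 13 → (15,17); next start ≥ 17 → (17,19); next start ≥ 19 → (23,25); next start ≥ 25 → (25,27).
Selected 8 classes.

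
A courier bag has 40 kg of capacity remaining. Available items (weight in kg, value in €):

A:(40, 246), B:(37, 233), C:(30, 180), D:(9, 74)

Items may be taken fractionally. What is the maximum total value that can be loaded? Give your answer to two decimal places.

Ratios (sorted): D 8.22, B 6.30, A 6.15, C 6.00
take D (9 @ 74); take 31/37 of B → 195.22. Capacity used 40/40.
Total value = 269.22

269.22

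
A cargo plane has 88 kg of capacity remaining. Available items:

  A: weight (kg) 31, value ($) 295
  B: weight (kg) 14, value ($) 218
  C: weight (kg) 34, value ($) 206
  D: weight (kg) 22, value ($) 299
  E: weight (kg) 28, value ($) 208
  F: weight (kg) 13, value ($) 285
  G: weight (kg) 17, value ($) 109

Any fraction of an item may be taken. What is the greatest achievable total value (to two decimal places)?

1156.43

Ratios (sorted): F 21.92, B 15.57, D 13.59, A 9.52, E 7.43, G 6.41, C 6.06
take F (13 @ 285); take B (14 @ 218); take D (22 @ 299); take A (31 @ 295); take 8/28 of E → 59.43. Capacity used 88/88.
Total value = 1156.43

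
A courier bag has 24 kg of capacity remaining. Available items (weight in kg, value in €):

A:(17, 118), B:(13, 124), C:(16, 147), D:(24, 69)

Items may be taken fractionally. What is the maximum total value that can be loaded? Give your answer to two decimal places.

225.06

Ratios (sorted): B 9.54, C 9.19, A 6.94, D 2.88
take B (13 @ 124); take 11/16 of C → 101.06. Capacity used 24/24.
Total value = 225.06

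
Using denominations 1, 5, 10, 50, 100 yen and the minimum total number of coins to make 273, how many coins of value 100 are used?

Greedy: take as many of the largest coin as possible, then repeat with the remainder.
273 − 2×100→73 − 1×50→23 − 2×10→3 − 3×1→0
Count of 100: 2

2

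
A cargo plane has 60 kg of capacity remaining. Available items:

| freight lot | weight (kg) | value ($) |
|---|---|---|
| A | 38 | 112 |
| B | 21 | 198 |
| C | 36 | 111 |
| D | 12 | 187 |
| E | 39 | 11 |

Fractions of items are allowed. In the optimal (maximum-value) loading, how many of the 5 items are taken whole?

2

Sort by value per unit weight and fill in that order.
Order: D (187/12=15.58) > B (198/21=9.43) > C (111/36=3.08) > A (112/38=2.95) > E (11/39=0.28)
Fill: take D (12 @ 187) → take B (21 @ 198) → take 27/36 of C → 83.25; 60/60 used.
2 item(s) taken whole; one partial (take 27/36 of C).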